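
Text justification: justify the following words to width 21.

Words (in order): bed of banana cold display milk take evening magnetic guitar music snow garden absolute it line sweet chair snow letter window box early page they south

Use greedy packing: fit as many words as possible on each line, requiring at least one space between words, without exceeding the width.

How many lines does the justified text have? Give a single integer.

Line 1: ['bed', 'of', 'banana', 'cold'] (min_width=18, slack=3)
Line 2: ['display', 'milk', 'take'] (min_width=17, slack=4)
Line 3: ['evening', 'magnetic'] (min_width=16, slack=5)
Line 4: ['guitar', 'music', 'snow'] (min_width=17, slack=4)
Line 5: ['garden', 'absolute', 'it'] (min_width=18, slack=3)
Line 6: ['line', 'sweet', 'chair', 'snow'] (min_width=21, slack=0)
Line 7: ['letter', 'window', 'box'] (min_width=17, slack=4)
Line 8: ['early', 'page', 'they', 'south'] (min_width=21, slack=0)
Total lines: 8

Answer: 8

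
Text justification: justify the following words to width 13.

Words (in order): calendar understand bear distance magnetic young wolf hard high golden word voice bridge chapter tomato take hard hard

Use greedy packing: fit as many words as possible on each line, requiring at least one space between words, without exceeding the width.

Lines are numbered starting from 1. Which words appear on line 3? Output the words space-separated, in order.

Answer: bear distance

Derivation:
Line 1: ['calendar'] (min_width=8, slack=5)
Line 2: ['understand'] (min_width=10, slack=3)
Line 3: ['bear', 'distance'] (min_width=13, slack=0)
Line 4: ['magnetic'] (min_width=8, slack=5)
Line 5: ['young', 'wolf'] (min_width=10, slack=3)
Line 6: ['hard', 'high'] (min_width=9, slack=4)
Line 7: ['golden', 'word'] (min_width=11, slack=2)
Line 8: ['voice', 'bridge'] (min_width=12, slack=1)
Line 9: ['chapter'] (min_width=7, slack=6)
Line 10: ['tomato', 'take'] (min_width=11, slack=2)
Line 11: ['hard', 'hard'] (min_width=9, slack=4)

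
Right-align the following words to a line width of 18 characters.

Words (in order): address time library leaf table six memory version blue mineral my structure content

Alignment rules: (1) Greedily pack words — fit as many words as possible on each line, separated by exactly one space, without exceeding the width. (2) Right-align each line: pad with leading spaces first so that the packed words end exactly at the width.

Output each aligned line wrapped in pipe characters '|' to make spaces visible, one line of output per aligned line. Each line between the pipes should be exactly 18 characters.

Line 1: ['address', 'time'] (min_width=12, slack=6)
Line 2: ['library', 'leaf', 'table'] (min_width=18, slack=0)
Line 3: ['six', 'memory', 'version'] (min_width=18, slack=0)
Line 4: ['blue', 'mineral', 'my'] (min_width=15, slack=3)
Line 5: ['structure', 'content'] (min_width=17, slack=1)

Answer: |      address time|
|library leaf table|
|six memory version|
|   blue mineral my|
| structure content|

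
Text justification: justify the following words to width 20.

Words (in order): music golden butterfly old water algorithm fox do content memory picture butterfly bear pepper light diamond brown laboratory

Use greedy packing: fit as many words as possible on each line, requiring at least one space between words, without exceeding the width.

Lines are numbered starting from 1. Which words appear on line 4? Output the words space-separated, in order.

Line 1: ['music', 'golden'] (min_width=12, slack=8)
Line 2: ['butterfly', 'old', 'water'] (min_width=19, slack=1)
Line 3: ['algorithm', 'fox', 'do'] (min_width=16, slack=4)
Line 4: ['content', 'memory'] (min_width=14, slack=6)
Line 5: ['picture', 'butterfly'] (min_width=17, slack=3)
Line 6: ['bear', 'pepper', 'light'] (min_width=17, slack=3)
Line 7: ['diamond', 'brown'] (min_width=13, slack=7)
Line 8: ['laboratory'] (min_width=10, slack=10)

Answer: content memory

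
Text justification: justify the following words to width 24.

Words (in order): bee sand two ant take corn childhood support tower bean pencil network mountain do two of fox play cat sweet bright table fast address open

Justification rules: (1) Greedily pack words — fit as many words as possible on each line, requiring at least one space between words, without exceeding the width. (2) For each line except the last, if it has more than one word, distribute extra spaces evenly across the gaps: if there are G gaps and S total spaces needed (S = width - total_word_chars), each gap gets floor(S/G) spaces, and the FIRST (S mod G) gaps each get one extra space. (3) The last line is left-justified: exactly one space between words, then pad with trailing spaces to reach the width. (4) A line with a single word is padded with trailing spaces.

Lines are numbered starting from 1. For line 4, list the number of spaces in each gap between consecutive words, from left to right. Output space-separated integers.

Answer: 2 1 1

Derivation:
Line 1: ['bee', 'sand', 'two', 'ant', 'take'] (min_width=21, slack=3)
Line 2: ['corn', 'childhood', 'support'] (min_width=22, slack=2)
Line 3: ['tower', 'bean', 'pencil'] (min_width=17, slack=7)
Line 4: ['network', 'mountain', 'do', 'two'] (min_width=23, slack=1)
Line 5: ['of', 'fox', 'play', 'cat', 'sweet'] (min_width=21, slack=3)
Line 6: ['bright', 'table', 'fast'] (min_width=17, slack=7)
Line 7: ['address', 'open'] (min_width=12, slack=12)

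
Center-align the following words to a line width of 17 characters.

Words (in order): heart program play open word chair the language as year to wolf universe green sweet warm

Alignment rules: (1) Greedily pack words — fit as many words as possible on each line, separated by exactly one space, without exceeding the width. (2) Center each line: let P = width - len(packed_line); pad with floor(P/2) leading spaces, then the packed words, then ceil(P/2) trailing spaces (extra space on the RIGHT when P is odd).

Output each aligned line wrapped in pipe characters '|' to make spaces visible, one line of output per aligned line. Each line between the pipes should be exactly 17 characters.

Answer: |  heart program  |
| play open word  |
|    chair the    |
|language as year |
|to wolf universe |
|green sweet warm |

Derivation:
Line 1: ['heart', 'program'] (min_width=13, slack=4)
Line 2: ['play', 'open', 'word'] (min_width=14, slack=3)
Line 3: ['chair', 'the'] (min_width=9, slack=8)
Line 4: ['language', 'as', 'year'] (min_width=16, slack=1)
Line 5: ['to', 'wolf', 'universe'] (min_width=16, slack=1)
Line 6: ['green', 'sweet', 'warm'] (min_width=16, slack=1)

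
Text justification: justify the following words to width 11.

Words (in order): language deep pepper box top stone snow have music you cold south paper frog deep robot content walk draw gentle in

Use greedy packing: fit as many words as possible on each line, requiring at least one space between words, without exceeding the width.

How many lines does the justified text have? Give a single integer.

Answer: 12

Derivation:
Line 1: ['language'] (min_width=8, slack=3)
Line 2: ['deep', 'pepper'] (min_width=11, slack=0)
Line 3: ['box', 'top'] (min_width=7, slack=4)
Line 4: ['stone', 'snow'] (min_width=10, slack=1)
Line 5: ['have', 'music'] (min_width=10, slack=1)
Line 6: ['you', 'cold'] (min_width=8, slack=3)
Line 7: ['south', 'paper'] (min_width=11, slack=0)
Line 8: ['frog', 'deep'] (min_width=9, slack=2)
Line 9: ['robot'] (min_width=5, slack=6)
Line 10: ['content'] (min_width=7, slack=4)
Line 11: ['walk', 'draw'] (min_width=9, slack=2)
Line 12: ['gentle', 'in'] (min_width=9, slack=2)
Total lines: 12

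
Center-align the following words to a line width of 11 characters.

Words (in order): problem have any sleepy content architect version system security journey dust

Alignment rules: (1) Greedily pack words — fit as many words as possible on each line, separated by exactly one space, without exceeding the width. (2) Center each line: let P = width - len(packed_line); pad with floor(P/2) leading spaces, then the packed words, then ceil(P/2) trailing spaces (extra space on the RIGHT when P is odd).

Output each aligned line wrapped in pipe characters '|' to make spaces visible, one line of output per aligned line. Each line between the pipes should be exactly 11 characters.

Line 1: ['problem'] (min_width=7, slack=4)
Line 2: ['have', 'any'] (min_width=8, slack=3)
Line 3: ['sleepy'] (min_width=6, slack=5)
Line 4: ['content'] (min_width=7, slack=4)
Line 5: ['architect'] (min_width=9, slack=2)
Line 6: ['version'] (min_width=7, slack=4)
Line 7: ['system'] (min_width=6, slack=5)
Line 8: ['security'] (min_width=8, slack=3)
Line 9: ['journey'] (min_width=7, slack=4)
Line 10: ['dust'] (min_width=4, slack=7)

Answer: |  problem  |
| have any  |
|  sleepy   |
|  content  |
| architect |
|  version  |
|  system   |
| security  |
|  journey  |
|   dust    |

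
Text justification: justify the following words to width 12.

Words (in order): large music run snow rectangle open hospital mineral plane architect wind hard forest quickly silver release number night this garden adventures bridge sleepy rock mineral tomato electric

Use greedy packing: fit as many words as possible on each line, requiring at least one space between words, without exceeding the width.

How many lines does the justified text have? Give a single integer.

Answer: 21

Derivation:
Line 1: ['large', 'music'] (min_width=11, slack=1)
Line 2: ['run', 'snow'] (min_width=8, slack=4)
Line 3: ['rectangle'] (min_width=9, slack=3)
Line 4: ['open'] (min_width=4, slack=8)
Line 5: ['hospital'] (min_width=8, slack=4)
Line 6: ['mineral'] (min_width=7, slack=5)
Line 7: ['plane'] (min_width=5, slack=7)
Line 8: ['architect'] (min_width=9, slack=3)
Line 9: ['wind', 'hard'] (min_width=9, slack=3)
Line 10: ['forest'] (min_width=6, slack=6)
Line 11: ['quickly'] (min_width=7, slack=5)
Line 12: ['silver'] (min_width=6, slack=6)
Line 13: ['release'] (min_width=7, slack=5)
Line 14: ['number', 'night'] (min_width=12, slack=0)
Line 15: ['this', 'garden'] (min_width=11, slack=1)
Line 16: ['adventures'] (min_width=10, slack=2)
Line 17: ['bridge'] (min_width=6, slack=6)
Line 18: ['sleepy', 'rock'] (min_width=11, slack=1)
Line 19: ['mineral'] (min_width=7, slack=5)
Line 20: ['tomato'] (min_width=6, slack=6)
Line 21: ['electric'] (min_width=8, slack=4)
Total lines: 21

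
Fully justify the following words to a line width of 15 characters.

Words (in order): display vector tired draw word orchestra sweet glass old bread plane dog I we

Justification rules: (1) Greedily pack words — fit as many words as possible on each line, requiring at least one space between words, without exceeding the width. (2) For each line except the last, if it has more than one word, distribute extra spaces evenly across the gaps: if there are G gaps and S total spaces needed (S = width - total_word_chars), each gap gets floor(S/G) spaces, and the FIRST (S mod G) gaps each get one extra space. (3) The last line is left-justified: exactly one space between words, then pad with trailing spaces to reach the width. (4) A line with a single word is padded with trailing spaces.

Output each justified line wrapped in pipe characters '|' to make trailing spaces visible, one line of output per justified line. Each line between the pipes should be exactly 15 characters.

Line 1: ['display', 'vector'] (min_width=14, slack=1)
Line 2: ['tired', 'draw', 'word'] (min_width=15, slack=0)
Line 3: ['orchestra', 'sweet'] (min_width=15, slack=0)
Line 4: ['glass', 'old', 'bread'] (min_width=15, slack=0)
Line 5: ['plane', 'dog', 'I', 'we'] (min_width=14, slack=1)

Answer: |display  vector|
|tired draw word|
|orchestra sweet|
|glass old bread|
|plane dog I we |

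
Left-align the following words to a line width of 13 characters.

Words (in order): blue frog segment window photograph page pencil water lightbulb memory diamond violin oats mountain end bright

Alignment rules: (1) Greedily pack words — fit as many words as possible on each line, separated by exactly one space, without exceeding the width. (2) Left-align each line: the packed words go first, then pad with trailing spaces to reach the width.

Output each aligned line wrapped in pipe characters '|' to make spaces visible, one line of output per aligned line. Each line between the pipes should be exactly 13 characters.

Line 1: ['blue', 'frog'] (min_width=9, slack=4)
Line 2: ['segment'] (min_width=7, slack=6)
Line 3: ['window'] (min_width=6, slack=7)
Line 4: ['photograph'] (min_width=10, slack=3)
Line 5: ['page', 'pencil'] (min_width=11, slack=2)
Line 6: ['water'] (min_width=5, slack=8)
Line 7: ['lightbulb'] (min_width=9, slack=4)
Line 8: ['memory'] (min_width=6, slack=7)
Line 9: ['diamond'] (min_width=7, slack=6)
Line 10: ['violin', 'oats'] (min_width=11, slack=2)
Line 11: ['mountain', 'end'] (min_width=12, slack=1)
Line 12: ['bright'] (min_width=6, slack=7)

Answer: |blue frog    |
|segment      |
|window       |
|photograph   |
|page pencil  |
|water        |
|lightbulb    |
|memory       |
|diamond      |
|violin oats  |
|mountain end |
|bright       |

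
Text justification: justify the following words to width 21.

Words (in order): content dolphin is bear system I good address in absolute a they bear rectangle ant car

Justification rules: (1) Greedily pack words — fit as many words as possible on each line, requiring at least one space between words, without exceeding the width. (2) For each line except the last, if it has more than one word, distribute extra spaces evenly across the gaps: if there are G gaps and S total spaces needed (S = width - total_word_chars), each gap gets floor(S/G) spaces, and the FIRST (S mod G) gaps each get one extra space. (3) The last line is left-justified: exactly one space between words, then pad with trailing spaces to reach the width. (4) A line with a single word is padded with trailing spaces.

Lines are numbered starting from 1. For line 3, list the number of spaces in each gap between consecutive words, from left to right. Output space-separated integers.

Line 1: ['content', 'dolphin', 'is'] (min_width=18, slack=3)
Line 2: ['bear', 'system', 'I', 'good'] (min_width=18, slack=3)
Line 3: ['address', 'in', 'absolute', 'a'] (min_width=21, slack=0)
Line 4: ['they', 'bear', 'rectangle'] (min_width=19, slack=2)
Line 5: ['ant', 'car'] (min_width=7, slack=14)

Answer: 1 1 1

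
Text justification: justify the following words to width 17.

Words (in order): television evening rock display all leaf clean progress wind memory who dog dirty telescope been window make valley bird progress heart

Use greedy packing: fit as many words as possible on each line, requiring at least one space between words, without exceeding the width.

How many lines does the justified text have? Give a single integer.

Line 1: ['television'] (min_width=10, slack=7)
Line 2: ['evening', 'rock'] (min_width=12, slack=5)
Line 3: ['display', 'all', 'leaf'] (min_width=16, slack=1)
Line 4: ['clean', 'progress'] (min_width=14, slack=3)
Line 5: ['wind', 'memory', 'who'] (min_width=15, slack=2)
Line 6: ['dog', 'dirty'] (min_width=9, slack=8)
Line 7: ['telescope', 'been'] (min_width=14, slack=3)
Line 8: ['window', 'make'] (min_width=11, slack=6)
Line 9: ['valley', 'bird'] (min_width=11, slack=6)
Line 10: ['progress', 'heart'] (min_width=14, slack=3)
Total lines: 10

Answer: 10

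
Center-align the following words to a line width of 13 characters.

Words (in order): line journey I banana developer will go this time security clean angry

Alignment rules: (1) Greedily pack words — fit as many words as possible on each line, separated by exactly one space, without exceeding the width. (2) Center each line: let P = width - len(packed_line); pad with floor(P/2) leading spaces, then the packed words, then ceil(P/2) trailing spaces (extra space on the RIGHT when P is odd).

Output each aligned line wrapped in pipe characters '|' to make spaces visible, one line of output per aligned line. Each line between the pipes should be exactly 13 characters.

Answer: |line journey |
|  I banana   |
|  developer  |
|will go this |
|time security|
| clean angry |

Derivation:
Line 1: ['line', 'journey'] (min_width=12, slack=1)
Line 2: ['I', 'banana'] (min_width=8, slack=5)
Line 3: ['developer'] (min_width=9, slack=4)
Line 4: ['will', 'go', 'this'] (min_width=12, slack=1)
Line 5: ['time', 'security'] (min_width=13, slack=0)
Line 6: ['clean', 'angry'] (min_width=11, slack=2)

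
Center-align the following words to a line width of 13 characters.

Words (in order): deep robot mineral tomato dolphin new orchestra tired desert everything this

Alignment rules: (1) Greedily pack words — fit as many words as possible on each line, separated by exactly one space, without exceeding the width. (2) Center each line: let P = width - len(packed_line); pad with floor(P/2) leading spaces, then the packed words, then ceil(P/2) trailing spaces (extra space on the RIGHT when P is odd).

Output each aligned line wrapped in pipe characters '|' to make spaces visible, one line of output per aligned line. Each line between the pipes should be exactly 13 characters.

Answer: | deep robot  |
|   mineral   |
|   tomato    |
| dolphin new |
|  orchestra  |
|tired desert |
| everything  |
|    this     |

Derivation:
Line 1: ['deep', 'robot'] (min_width=10, slack=3)
Line 2: ['mineral'] (min_width=7, slack=6)
Line 3: ['tomato'] (min_width=6, slack=7)
Line 4: ['dolphin', 'new'] (min_width=11, slack=2)
Line 5: ['orchestra'] (min_width=9, slack=4)
Line 6: ['tired', 'desert'] (min_width=12, slack=1)
Line 7: ['everything'] (min_width=10, slack=3)
Line 8: ['this'] (min_width=4, slack=9)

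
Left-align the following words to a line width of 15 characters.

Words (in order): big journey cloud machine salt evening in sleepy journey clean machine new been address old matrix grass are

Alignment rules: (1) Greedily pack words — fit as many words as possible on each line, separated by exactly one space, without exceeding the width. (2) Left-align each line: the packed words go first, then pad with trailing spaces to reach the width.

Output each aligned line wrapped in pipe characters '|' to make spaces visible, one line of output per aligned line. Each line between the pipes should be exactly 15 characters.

Line 1: ['big', 'journey'] (min_width=11, slack=4)
Line 2: ['cloud', 'machine'] (min_width=13, slack=2)
Line 3: ['salt', 'evening', 'in'] (min_width=15, slack=0)
Line 4: ['sleepy', 'journey'] (min_width=14, slack=1)
Line 5: ['clean', 'machine'] (min_width=13, slack=2)
Line 6: ['new', 'been'] (min_width=8, slack=7)
Line 7: ['address', 'old'] (min_width=11, slack=4)
Line 8: ['matrix', 'grass'] (min_width=12, slack=3)
Line 9: ['are'] (min_width=3, slack=12)

Answer: |big journey    |
|cloud machine  |
|salt evening in|
|sleepy journey |
|clean machine  |
|new been       |
|address old    |
|matrix grass   |
|are            |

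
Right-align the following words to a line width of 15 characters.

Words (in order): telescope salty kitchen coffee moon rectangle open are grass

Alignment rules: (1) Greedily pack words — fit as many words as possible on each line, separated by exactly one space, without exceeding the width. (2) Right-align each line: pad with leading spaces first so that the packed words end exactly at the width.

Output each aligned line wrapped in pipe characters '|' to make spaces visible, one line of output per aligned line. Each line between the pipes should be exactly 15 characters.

Line 1: ['telescope', 'salty'] (min_width=15, slack=0)
Line 2: ['kitchen', 'coffee'] (min_width=14, slack=1)
Line 3: ['moon', 'rectangle'] (min_width=14, slack=1)
Line 4: ['open', 'are', 'grass'] (min_width=14, slack=1)

Answer: |telescope salty|
| kitchen coffee|
| moon rectangle|
| open are grass|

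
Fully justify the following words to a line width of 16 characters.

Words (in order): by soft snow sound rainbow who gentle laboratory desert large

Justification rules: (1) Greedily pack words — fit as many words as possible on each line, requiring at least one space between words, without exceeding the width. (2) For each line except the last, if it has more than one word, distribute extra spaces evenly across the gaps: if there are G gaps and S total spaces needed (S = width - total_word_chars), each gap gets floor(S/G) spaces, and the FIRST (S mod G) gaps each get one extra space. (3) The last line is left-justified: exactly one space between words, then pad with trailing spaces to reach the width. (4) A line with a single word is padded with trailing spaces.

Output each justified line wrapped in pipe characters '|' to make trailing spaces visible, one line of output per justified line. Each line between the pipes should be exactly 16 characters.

Line 1: ['by', 'soft', 'snow'] (min_width=12, slack=4)
Line 2: ['sound', 'rainbow'] (min_width=13, slack=3)
Line 3: ['who', 'gentle'] (min_width=10, slack=6)
Line 4: ['laboratory'] (min_width=10, slack=6)
Line 5: ['desert', 'large'] (min_width=12, slack=4)

Answer: |by   soft   snow|
|sound    rainbow|
|who       gentle|
|laboratory      |
|desert large    |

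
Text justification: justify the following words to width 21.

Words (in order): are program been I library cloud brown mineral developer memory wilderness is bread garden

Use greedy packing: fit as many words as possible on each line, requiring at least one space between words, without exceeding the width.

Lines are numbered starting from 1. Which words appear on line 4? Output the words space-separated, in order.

Line 1: ['are', 'program', 'been', 'I'] (min_width=18, slack=3)
Line 2: ['library', 'cloud', 'brown'] (min_width=19, slack=2)
Line 3: ['mineral', 'developer'] (min_width=17, slack=4)
Line 4: ['memory', 'wilderness', 'is'] (min_width=20, slack=1)
Line 5: ['bread', 'garden'] (min_width=12, slack=9)

Answer: memory wilderness is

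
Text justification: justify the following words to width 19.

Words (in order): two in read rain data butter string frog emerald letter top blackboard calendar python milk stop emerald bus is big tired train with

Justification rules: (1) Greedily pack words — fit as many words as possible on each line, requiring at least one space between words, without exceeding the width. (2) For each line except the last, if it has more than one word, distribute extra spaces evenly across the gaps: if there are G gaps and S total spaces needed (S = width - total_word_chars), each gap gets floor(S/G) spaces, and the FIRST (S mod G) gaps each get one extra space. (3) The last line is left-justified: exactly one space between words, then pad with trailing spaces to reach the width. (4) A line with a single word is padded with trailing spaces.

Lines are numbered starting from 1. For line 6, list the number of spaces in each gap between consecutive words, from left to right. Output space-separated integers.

Line 1: ['two', 'in', 'read', 'rain'] (min_width=16, slack=3)
Line 2: ['data', 'butter', 'string'] (min_width=18, slack=1)
Line 3: ['frog', 'emerald', 'letter'] (min_width=19, slack=0)
Line 4: ['top', 'blackboard'] (min_width=14, slack=5)
Line 5: ['calendar', 'python'] (min_width=15, slack=4)
Line 6: ['milk', 'stop', 'emerald'] (min_width=17, slack=2)
Line 7: ['bus', 'is', 'big', 'tired'] (min_width=16, slack=3)
Line 8: ['train', 'with'] (min_width=10, slack=9)

Answer: 2 2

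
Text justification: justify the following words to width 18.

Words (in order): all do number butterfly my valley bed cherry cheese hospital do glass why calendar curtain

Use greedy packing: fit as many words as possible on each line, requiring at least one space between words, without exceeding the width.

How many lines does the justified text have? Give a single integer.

Line 1: ['all', 'do', 'number'] (min_width=13, slack=5)
Line 2: ['butterfly', 'my'] (min_width=12, slack=6)
Line 3: ['valley', 'bed', 'cherry'] (min_width=17, slack=1)
Line 4: ['cheese', 'hospital', 'do'] (min_width=18, slack=0)
Line 5: ['glass', 'why', 'calendar'] (min_width=18, slack=0)
Line 6: ['curtain'] (min_width=7, slack=11)
Total lines: 6

Answer: 6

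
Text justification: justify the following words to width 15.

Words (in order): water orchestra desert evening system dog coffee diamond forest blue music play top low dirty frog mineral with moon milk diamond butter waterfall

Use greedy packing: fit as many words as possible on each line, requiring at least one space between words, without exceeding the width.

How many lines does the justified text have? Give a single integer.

Answer: 11

Derivation:
Line 1: ['water', 'orchestra'] (min_width=15, slack=0)
Line 2: ['desert', 'evening'] (min_width=14, slack=1)
Line 3: ['system', 'dog'] (min_width=10, slack=5)
Line 4: ['coffee', 'diamond'] (min_width=14, slack=1)
Line 5: ['forest', 'blue'] (min_width=11, slack=4)
Line 6: ['music', 'play', 'top'] (min_width=14, slack=1)
Line 7: ['low', 'dirty', 'frog'] (min_width=14, slack=1)
Line 8: ['mineral', 'with'] (min_width=12, slack=3)
Line 9: ['moon', 'milk'] (min_width=9, slack=6)
Line 10: ['diamond', 'butter'] (min_width=14, slack=1)
Line 11: ['waterfall'] (min_width=9, slack=6)
Total lines: 11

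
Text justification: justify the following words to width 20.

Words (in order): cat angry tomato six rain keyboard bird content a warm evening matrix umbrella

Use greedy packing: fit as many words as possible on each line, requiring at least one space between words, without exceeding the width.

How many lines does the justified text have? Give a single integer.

Line 1: ['cat', 'angry', 'tomato', 'six'] (min_width=20, slack=0)
Line 2: ['rain', 'keyboard', 'bird'] (min_width=18, slack=2)
Line 3: ['content', 'a', 'warm'] (min_width=14, slack=6)
Line 4: ['evening', 'matrix'] (min_width=14, slack=6)
Line 5: ['umbrella'] (min_width=8, slack=12)
Total lines: 5

Answer: 5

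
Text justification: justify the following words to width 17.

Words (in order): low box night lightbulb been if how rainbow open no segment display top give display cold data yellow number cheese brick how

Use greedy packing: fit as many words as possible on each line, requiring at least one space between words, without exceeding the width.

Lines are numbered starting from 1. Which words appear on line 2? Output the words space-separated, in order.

Answer: lightbulb been if

Derivation:
Line 1: ['low', 'box', 'night'] (min_width=13, slack=4)
Line 2: ['lightbulb', 'been', 'if'] (min_width=17, slack=0)
Line 3: ['how', 'rainbow', 'open'] (min_width=16, slack=1)
Line 4: ['no', 'segment'] (min_width=10, slack=7)
Line 5: ['display', 'top', 'give'] (min_width=16, slack=1)
Line 6: ['display', 'cold', 'data'] (min_width=17, slack=0)
Line 7: ['yellow', 'number'] (min_width=13, slack=4)
Line 8: ['cheese', 'brick', 'how'] (min_width=16, slack=1)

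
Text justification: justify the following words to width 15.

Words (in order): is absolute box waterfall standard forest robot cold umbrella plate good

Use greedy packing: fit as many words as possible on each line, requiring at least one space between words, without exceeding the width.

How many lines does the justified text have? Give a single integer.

Line 1: ['is', 'absolute', 'box'] (min_width=15, slack=0)
Line 2: ['waterfall'] (min_width=9, slack=6)
Line 3: ['standard', 'forest'] (min_width=15, slack=0)
Line 4: ['robot', 'cold'] (min_width=10, slack=5)
Line 5: ['umbrella', 'plate'] (min_width=14, slack=1)
Line 6: ['good'] (min_width=4, slack=11)
Total lines: 6

Answer: 6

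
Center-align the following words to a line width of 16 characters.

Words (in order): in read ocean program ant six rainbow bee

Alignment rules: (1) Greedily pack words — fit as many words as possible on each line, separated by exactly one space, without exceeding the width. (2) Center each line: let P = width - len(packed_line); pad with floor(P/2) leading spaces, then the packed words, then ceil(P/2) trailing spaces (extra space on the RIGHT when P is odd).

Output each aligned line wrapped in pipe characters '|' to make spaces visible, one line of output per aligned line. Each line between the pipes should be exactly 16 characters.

Line 1: ['in', 'read', 'ocean'] (min_width=13, slack=3)
Line 2: ['program', 'ant', 'six'] (min_width=15, slack=1)
Line 3: ['rainbow', 'bee'] (min_width=11, slack=5)

Answer: | in read ocean  |
|program ant six |
|  rainbow bee   |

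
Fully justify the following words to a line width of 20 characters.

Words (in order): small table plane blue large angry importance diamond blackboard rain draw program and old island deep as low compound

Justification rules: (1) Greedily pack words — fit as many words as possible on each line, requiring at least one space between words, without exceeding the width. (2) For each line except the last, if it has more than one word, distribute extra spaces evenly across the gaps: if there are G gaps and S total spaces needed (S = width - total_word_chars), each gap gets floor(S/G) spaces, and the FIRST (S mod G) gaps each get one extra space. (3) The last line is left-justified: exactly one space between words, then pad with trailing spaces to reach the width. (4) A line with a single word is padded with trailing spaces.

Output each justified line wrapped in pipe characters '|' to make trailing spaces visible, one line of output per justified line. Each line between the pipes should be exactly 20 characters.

Line 1: ['small', 'table', 'plane'] (min_width=17, slack=3)
Line 2: ['blue', 'large', 'angry'] (min_width=16, slack=4)
Line 3: ['importance', 'diamond'] (min_width=18, slack=2)
Line 4: ['blackboard', 'rain', 'draw'] (min_width=20, slack=0)
Line 5: ['program', 'and', 'old'] (min_width=15, slack=5)
Line 6: ['island', 'deep', 'as', 'low'] (min_width=18, slack=2)
Line 7: ['compound'] (min_width=8, slack=12)

Answer: |small   table  plane|
|blue   large   angry|
|importance   diamond|
|blackboard rain draw|
|program    and   old|
|island  deep  as low|
|compound            |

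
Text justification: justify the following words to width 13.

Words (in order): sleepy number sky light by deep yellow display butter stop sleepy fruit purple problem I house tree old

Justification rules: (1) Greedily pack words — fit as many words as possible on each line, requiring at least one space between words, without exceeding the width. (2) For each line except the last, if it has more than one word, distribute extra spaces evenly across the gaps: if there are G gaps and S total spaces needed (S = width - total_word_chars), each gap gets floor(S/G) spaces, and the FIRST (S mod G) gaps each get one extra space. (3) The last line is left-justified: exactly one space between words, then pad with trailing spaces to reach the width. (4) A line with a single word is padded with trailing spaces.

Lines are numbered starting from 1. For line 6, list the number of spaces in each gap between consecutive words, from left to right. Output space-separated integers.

Line 1: ['sleepy', 'number'] (min_width=13, slack=0)
Line 2: ['sky', 'light', 'by'] (min_width=12, slack=1)
Line 3: ['deep', 'yellow'] (min_width=11, slack=2)
Line 4: ['display'] (min_width=7, slack=6)
Line 5: ['butter', 'stop'] (min_width=11, slack=2)
Line 6: ['sleepy', 'fruit'] (min_width=12, slack=1)
Line 7: ['purple'] (min_width=6, slack=7)
Line 8: ['problem', 'I'] (min_width=9, slack=4)
Line 9: ['house', 'tree'] (min_width=10, slack=3)
Line 10: ['old'] (min_width=3, slack=10)

Answer: 2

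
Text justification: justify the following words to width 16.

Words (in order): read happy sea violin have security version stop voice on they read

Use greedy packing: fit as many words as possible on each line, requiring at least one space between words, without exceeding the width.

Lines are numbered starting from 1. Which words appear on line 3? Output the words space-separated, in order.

Line 1: ['read', 'happy', 'sea'] (min_width=14, slack=2)
Line 2: ['violin', 'have'] (min_width=11, slack=5)
Line 3: ['security', 'version'] (min_width=16, slack=0)
Line 4: ['stop', 'voice', 'on'] (min_width=13, slack=3)
Line 5: ['they', 'read'] (min_width=9, slack=7)

Answer: security version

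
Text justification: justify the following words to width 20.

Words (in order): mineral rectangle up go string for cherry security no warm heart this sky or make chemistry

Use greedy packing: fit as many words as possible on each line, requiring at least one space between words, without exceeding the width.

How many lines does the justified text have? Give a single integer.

Answer: 5

Derivation:
Line 1: ['mineral', 'rectangle', 'up'] (min_width=20, slack=0)
Line 2: ['go', 'string', 'for', 'cherry'] (min_width=20, slack=0)
Line 3: ['security', 'no', 'warm'] (min_width=16, slack=4)
Line 4: ['heart', 'this', 'sky', 'or'] (min_width=17, slack=3)
Line 5: ['make', 'chemistry'] (min_width=14, slack=6)
Total lines: 5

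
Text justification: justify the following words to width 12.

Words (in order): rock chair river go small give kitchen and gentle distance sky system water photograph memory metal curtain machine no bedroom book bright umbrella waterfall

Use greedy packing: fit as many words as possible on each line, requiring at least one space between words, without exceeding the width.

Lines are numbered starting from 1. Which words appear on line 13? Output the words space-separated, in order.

Answer: bright

Derivation:
Line 1: ['rock', 'chair'] (min_width=10, slack=2)
Line 2: ['river', 'go'] (min_width=8, slack=4)
Line 3: ['small', 'give'] (min_width=10, slack=2)
Line 4: ['kitchen', 'and'] (min_width=11, slack=1)
Line 5: ['gentle'] (min_width=6, slack=6)
Line 6: ['distance', 'sky'] (min_width=12, slack=0)
Line 7: ['system', 'water'] (min_width=12, slack=0)
Line 8: ['photograph'] (min_width=10, slack=2)
Line 9: ['memory', 'metal'] (min_width=12, slack=0)
Line 10: ['curtain'] (min_width=7, slack=5)
Line 11: ['machine', 'no'] (min_width=10, slack=2)
Line 12: ['bedroom', 'book'] (min_width=12, slack=0)
Line 13: ['bright'] (min_width=6, slack=6)
Line 14: ['umbrella'] (min_width=8, slack=4)
Line 15: ['waterfall'] (min_width=9, slack=3)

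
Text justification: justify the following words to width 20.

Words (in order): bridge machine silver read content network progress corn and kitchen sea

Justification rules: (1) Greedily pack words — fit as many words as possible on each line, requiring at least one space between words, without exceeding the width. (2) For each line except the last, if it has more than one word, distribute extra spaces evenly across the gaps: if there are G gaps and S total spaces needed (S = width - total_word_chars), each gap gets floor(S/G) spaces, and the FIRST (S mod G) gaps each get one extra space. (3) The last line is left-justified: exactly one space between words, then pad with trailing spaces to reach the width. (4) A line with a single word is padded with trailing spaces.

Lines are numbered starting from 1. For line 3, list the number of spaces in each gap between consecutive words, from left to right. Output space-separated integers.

Answer: 5

Derivation:
Line 1: ['bridge', 'machine'] (min_width=14, slack=6)
Line 2: ['silver', 'read', 'content'] (min_width=19, slack=1)
Line 3: ['network', 'progress'] (min_width=16, slack=4)
Line 4: ['corn', 'and', 'kitchen', 'sea'] (min_width=20, slack=0)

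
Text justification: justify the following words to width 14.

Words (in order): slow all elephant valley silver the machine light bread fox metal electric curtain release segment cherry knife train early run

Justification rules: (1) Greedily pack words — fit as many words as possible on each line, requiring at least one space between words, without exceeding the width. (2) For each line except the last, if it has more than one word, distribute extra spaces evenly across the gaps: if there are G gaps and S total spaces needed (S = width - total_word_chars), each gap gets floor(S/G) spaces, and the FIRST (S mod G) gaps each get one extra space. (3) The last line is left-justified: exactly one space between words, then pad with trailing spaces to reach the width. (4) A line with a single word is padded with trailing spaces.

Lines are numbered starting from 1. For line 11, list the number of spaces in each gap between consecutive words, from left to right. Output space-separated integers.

Line 1: ['slow', 'all'] (min_width=8, slack=6)
Line 2: ['elephant'] (min_width=8, slack=6)
Line 3: ['valley', 'silver'] (min_width=13, slack=1)
Line 4: ['the', 'machine'] (min_width=11, slack=3)
Line 5: ['light', 'bread'] (min_width=11, slack=3)
Line 6: ['fox', 'metal'] (min_width=9, slack=5)
Line 7: ['electric'] (min_width=8, slack=6)
Line 8: ['curtain'] (min_width=7, slack=7)
Line 9: ['release'] (min_width=7, slack=7)
Line 10: ['segment', 'cherry'] (min_width=14, slack=0)
Line 11: ['knife', 'train'] (min_width=11, slack=3)
Line 12: ['early', 'run'] (min_width=9, slack=5)

Answer: 4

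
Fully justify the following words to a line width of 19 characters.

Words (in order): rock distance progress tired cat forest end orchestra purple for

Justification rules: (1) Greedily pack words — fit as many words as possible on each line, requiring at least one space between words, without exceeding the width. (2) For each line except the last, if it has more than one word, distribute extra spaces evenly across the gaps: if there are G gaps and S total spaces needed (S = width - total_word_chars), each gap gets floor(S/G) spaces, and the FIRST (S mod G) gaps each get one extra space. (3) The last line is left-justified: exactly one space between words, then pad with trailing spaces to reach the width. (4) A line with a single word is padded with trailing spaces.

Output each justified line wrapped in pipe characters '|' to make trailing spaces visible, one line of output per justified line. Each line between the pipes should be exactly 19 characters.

Line 1: ['rock', 'distance'] (min_width=13, slack=6)
Line 2: ['progress', 'tired', 'cat'] (min_width=18, slack=1)
Line 3: ['forest', 'end'] (min_width=10, slack=9)
Line 4: ['orchestra', 'purple'] (min_width=16, slack=3)
Line 5: ['for'] (min_width=3, slack=16)

Answer: |rock       distance|
|progress  tired cat|
|forest          end|
|orchestra    purple|
|for                |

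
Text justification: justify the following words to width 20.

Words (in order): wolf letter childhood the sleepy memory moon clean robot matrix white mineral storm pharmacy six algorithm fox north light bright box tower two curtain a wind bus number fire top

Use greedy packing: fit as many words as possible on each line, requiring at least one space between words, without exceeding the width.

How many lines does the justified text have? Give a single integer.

Answer: 11

Derivation:
Line 1: ['wolf', 'letter'] (min_width=11, slack=9)
Line 2: ['childhood', 'the', 'sleepy'] (min_width=20, slack=0)
Line 3: ['memory', 'moon', 'clean'] (min_width=17, slack=3)
Line 4: ['robot', 'matrix', 'white'] (min_width=18, slack=2)
Line 5: ['mineral', 'storm'] (min_width=13, slack=7)
Line 6: ['pharmacy', 'six'] (min_width=12, slack=8)
Line 7: ['algorithm', 'fox', 'north'] (min_width=19, slack=1)
Line 8: ['light', 'bright', 'box'] (min_width=16, slack=4)
Line 9: ['tower', 'two', 'curtain', 'a'] (min_width=19, slack=1)
Line 10: ['wind', 'bus', 'number', 'fire'] (min_width=20, slack=0)
Line 11: ['top'] (min_width=3, slack=17)
Total lines: 11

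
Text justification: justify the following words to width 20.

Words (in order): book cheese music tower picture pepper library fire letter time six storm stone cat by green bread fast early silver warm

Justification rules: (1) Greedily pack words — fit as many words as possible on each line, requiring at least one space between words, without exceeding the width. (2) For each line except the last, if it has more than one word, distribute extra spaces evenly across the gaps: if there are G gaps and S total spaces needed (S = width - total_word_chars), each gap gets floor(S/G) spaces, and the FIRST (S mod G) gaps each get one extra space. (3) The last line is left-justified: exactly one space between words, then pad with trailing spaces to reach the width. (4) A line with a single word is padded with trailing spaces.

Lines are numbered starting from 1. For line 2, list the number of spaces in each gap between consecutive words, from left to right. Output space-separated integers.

Answer: 1 1

Derivation:
Line 1: ['book', 'cheese', 'music'] (min_width=17, slack=3)
Line 2: ['tower', 'picture', 'pepper'] (min_width=20, slack=0)
Line 3: ['library', 'fire', 'letter'] (min_width=19, slack=1)
Line 4: ['time', 'six', 'storm', 'stone'] (min_width=20, slack=0)
Line 5: ['cat', 'by', 'green', 'bread'] (min_width=18, slack=2)
Line 6: ['fast', 'early', 'silver'] (min_width=17, slack=3)
Line 7: ['warm'] (min_width=4, slack=16)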